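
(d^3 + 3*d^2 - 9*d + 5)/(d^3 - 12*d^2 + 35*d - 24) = (d^2 + 4*d - 5)/(d^2 - 11*d + 24)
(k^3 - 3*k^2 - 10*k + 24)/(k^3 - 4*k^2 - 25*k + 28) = (k^3 - 3*k^2 - 10*k + 24)/(k^3 - 4*k^2 - 25*k + 28)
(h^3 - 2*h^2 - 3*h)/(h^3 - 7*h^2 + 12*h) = (h + 1)/(h - 4)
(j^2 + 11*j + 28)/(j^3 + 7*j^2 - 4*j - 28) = (j + 4)/(j^2 - 4)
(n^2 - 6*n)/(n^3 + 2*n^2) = (n - 6)/(n*(n + 2))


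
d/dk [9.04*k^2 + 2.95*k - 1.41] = 18.08*k + 2.95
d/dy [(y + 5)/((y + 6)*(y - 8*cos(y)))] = (-(y + 5)*(y + 6)*(8*sin(y) + 1) - (y + 5)*(y - 8*cos(y)) + (y + 6)*(y - 8*cos(y)))/((y + 6)^2*(y - 8*cos(y))^2)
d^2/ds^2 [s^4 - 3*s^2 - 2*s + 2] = 12*s^2 - 6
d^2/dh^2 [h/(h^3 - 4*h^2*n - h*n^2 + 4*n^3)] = 2*(h*(-3*h^2 + 8*h*n + n^2)^2 + (-3*h^2 + 8*h*n - h*(3*h - 4*n) + n^2)*(h^3 - 4*h^2*n - h*n^2 + 4*n^3))/(h^3 - 4*h^2*n - h*n^2 + 4*n^3)^3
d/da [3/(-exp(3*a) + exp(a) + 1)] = (9*exp(2*a) - 3)*exp(a)/(-exp(3*a) + exp(a) + 1)^2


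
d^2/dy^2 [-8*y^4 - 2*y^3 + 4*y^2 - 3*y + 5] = -96*y^2 - 12*y + 8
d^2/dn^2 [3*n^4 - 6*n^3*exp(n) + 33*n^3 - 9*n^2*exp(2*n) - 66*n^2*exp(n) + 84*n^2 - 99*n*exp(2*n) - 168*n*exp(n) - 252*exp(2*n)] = -6*n^3*exp(n) - 36*n^2*exp(2*n) - 102*n^2*exp(n) + 36*n^2 - 468*n*exp(2*n) - 468*n*exp(n) + 198*n - 1422*exp(2*n) - 468*exp(n) + 168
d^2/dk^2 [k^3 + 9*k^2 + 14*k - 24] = 6*k + 18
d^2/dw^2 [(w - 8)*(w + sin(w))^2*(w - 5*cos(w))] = (16 - 2*w)*(w + sin(w))*(w - 5*cos(w))*sin(w) + (w + sin(w))^2*(5*w - 40)*cos(w) + (w + sin(w))^2*(10*sin(w) + 2) + 4*(w + sin(w))*(w - 5*cos(w))*(cos(w) + 1) + (w + sin(w))*(4*w - 32)*(5*sin(w) + 1)*(cos(w) + 1) + (w - 5*cos(w))*(2*w - 16)*(cos(w) + 1)^2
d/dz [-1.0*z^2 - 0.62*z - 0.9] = -2.0*z - 0.62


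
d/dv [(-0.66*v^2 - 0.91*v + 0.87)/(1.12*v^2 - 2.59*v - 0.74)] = (2.7286*v^2 - 0.972*v + 2.9267)/(1.2544*v^4 - 5.8016*v^3 + 5.0505*v^2 + 3.8332*v + 0.5476)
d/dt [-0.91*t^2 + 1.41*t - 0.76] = 1.41 - 1.82*t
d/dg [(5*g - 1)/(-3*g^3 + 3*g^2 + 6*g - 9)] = (-5*g^3 + 5*g^2 + 10*g - (5*g - 1)*(-3*g^2 + 2*g + 2) - 15)/(3*(g^3 - g^2 - 2*g + 3)^2)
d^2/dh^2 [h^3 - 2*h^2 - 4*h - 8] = 6*h - 4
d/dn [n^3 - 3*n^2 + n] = 3*n^2 - 6*n + 1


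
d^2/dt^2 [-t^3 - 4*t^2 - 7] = -6*t - 8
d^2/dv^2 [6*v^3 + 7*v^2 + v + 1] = 36*v + 14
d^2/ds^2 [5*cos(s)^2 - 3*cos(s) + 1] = 3*cos(s) - 10*cos(2*s)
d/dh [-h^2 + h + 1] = 1 - 2*h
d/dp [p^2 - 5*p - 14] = 2*p - 5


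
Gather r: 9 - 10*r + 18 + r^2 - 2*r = r^2 - 12*r + 27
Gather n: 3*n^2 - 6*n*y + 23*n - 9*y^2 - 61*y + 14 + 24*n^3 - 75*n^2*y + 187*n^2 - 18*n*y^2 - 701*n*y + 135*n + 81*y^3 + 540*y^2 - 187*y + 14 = 24*n^3 + n^2*(190 - 75*y) + n*(-18*y^2 - 707*y + 158) + 81*y^3 + 531*y^2 - 248*y + 28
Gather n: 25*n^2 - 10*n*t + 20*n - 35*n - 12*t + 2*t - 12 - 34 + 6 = 25*n^2 + n*(-10*t - 15) - 10*t - 40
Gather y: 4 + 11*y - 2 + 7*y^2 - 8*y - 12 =7*y^2 + 3*y - 10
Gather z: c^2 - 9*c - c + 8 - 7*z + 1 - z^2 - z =c^2 - 10*c - z^2 - 8*z + 9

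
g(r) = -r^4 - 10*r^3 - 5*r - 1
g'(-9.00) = 481.00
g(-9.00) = 773.00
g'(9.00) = -5351.00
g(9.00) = -13897.00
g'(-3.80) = -218.71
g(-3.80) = 358.21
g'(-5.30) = -252.19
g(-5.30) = 725.22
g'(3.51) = -547.58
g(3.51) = -602.77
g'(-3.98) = -228.03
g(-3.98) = 398.43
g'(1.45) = -80.27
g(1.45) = -43.16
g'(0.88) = -30.96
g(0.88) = -12.81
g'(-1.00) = -31.00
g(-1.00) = 13.00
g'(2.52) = -259.52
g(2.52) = -213.96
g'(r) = -4*r^3 - 30*r^2 - 5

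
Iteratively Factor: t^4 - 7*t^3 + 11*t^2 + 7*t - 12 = (t + 1)*(t^3 - 8*t^2 + 19*t - 12) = (t - 1)*(t + 1)*(t^2 - 7*t + 12) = (t - 3)*(t - 1)*(t + 1)*(t - 4)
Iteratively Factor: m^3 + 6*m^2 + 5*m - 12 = (m - 1)*(m^2 + 7*m + 12) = (m - 1)*(m + 3)*(m + 4)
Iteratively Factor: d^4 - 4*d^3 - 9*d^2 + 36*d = (d)*(d^3 - 4*d^2 - 9*d + 36) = d*(d - 3)*(d^2 - d - 12) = d*(d - 3)*(d + 3)*(d - 4)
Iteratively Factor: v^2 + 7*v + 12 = (v + 4)*(v + 3)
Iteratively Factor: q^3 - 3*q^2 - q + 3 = (q - 1)*(q^2 - 2*q - 3) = (q - 3)*(q - 1)*(q + 1)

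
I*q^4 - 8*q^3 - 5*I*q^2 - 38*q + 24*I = (q - I)*(q + 4*I)*(q + 6*I)*(I*q + 1)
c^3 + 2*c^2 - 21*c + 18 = (c - 3)*(c - 1)*(c + 6)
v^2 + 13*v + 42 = (v + 6)*(v + 7)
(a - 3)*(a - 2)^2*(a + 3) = a^4 - 4*a^3 - 5*a^2 + 36*a - 36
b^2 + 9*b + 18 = (b + 3)*(b + 6)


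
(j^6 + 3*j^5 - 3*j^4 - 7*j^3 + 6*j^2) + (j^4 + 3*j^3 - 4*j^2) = j^6 + 3*j^5 - 2*j^4 - 4*j^3 + 2*j^2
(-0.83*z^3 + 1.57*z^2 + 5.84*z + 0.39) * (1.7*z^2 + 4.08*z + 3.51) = -1.411*z^5 - 0.7174*z^4 + 13.4203*z^3 + 30.0009*z^2 + 22.0896*z + 1.3689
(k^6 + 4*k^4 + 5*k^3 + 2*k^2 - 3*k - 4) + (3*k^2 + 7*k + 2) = k^6 + 4*k^4 + 5*k^3 + 5*k^2 + 4*k - 2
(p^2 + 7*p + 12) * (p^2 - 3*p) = p^4 + 4*p^3 - 9*p^2 - 36*p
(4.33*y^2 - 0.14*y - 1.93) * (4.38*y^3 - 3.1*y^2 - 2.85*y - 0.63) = 18.9654*y^5 - 14.0362*y^4 - 20.3599*y^3 + 3.6541*y^2 + 5.5887*y + 1.2159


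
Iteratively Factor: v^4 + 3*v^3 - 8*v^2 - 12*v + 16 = (v - 2)*(v^3 + 5*v^2 + 2*v - 8) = (v - 2)*(v + 4)*(v^2 + v - 2) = (v - 2)*(v - 1)*(v + 4)*(v + 2)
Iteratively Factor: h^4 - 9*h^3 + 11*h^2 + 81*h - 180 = (h - 3)*(h^3 - 6*h^2 - 7*h + 60) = (h - 4)*(h - 3)*(h^2 - 2*h - 15) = (h - 5)*(h - 4)*(h - 3)*(h + 3)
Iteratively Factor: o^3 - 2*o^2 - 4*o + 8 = (o + 2)*(o^2 - 4*o + 4) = (o - 2)*(o + 2)*(o - 2)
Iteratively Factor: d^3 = (d)*(d^2) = d^2*(d)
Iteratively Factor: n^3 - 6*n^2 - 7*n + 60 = (n - 5)*(n^2 - n - 12) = (n - 5)*(n - 4)*(n + 3)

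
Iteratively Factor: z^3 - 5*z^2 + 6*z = (z - 2)*(z^2 - 3*z) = z*(z - 2)*(z - 3)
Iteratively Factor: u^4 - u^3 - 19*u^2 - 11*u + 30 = (u - 5)*(u^3 + 4*u^2 + u - 6) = (u - 5)*(u + 3)*(u^2 + u - 2) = (u - 5)*(u - 1)*(u + 3)*(u + 2)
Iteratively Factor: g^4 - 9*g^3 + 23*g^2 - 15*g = (g - 3)*(g^3 - 6*g^2 + 5*g) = g*(g - 3)*(g^2 - 6*g + 5) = g*(g - 3)*(g - 1)*(g - 5)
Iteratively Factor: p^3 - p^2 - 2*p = (p + 1)*(p^2 - 2*p) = (p - 2)*(p + 1)*(p)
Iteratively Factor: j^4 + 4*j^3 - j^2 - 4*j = (j + 1)*(j^3 + 3*j^2 - 4*j) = j*(j + 1)*(j^2 + 3*j - 4) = j*(j + 1)*(j + 4)*(j - 1)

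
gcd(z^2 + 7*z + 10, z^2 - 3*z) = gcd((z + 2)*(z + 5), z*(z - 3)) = 1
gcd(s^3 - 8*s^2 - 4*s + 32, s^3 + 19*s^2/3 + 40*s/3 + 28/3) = s + 2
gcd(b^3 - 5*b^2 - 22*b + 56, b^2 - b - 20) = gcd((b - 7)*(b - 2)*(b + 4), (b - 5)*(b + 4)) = b + 4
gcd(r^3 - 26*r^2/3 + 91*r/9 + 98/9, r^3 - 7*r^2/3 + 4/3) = r + 2/3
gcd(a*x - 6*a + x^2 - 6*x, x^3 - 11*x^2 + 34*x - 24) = x - 6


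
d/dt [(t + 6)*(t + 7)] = 2*t + 13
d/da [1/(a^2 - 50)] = -2*a/(a^2 - 50)^2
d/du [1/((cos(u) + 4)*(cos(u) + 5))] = (2*cos(u) + 9)*sin(u)/((cos(u) + 4)^2*(cos(u) + 5)^2)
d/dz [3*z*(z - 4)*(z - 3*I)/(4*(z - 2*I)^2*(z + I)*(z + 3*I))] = (-3*z^5 + z^4*(24 + 12*I) + z^3*(3 - 60*I) + z^2*(120 - 18*I) + z*(108 - 36*I) - 216)/(4*z^7 + 8*I*z^6 + 56*z^5 + 80*I*z^4 + 260*z^3 + 232*I*z^2 + 336*z + 288*I)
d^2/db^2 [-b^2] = -2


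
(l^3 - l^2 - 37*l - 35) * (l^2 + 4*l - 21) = l^5 + 3*l^4 - 62*l^3 - 162*l^2 + 637*l + 735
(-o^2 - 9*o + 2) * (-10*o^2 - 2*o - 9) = 10*o^4 + 92*o^3 + 7*o^2 + 77*o - 18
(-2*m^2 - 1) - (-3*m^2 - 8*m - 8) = m^2 + 8*m + 7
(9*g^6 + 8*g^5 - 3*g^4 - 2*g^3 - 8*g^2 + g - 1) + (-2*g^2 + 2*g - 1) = 9*g^6 + 8*g^5 - 3*g^4 - 2*g^3 - 10*g^2 + 3*g - 2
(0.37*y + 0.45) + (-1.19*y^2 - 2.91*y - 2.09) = -1.19*y^2 - 2.54*y - 1.64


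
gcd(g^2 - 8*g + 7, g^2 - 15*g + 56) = g - 7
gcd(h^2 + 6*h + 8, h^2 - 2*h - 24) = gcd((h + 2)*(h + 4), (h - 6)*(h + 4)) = h + 4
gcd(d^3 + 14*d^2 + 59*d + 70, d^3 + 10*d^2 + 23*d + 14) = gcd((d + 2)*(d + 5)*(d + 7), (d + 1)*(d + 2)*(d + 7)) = d^2 + 9*d + 14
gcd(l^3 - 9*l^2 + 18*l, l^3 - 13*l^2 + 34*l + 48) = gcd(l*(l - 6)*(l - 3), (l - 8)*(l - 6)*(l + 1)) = l - 6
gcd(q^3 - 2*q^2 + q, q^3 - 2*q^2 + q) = q^3 - 2*q^2 + q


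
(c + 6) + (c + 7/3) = 2*c + 25/3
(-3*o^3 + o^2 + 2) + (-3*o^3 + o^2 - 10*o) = -6*o^3 + 2*o^2 - 10*o + 2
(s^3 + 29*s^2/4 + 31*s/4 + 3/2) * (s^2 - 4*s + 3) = s^5 + 13*s^4/4 - 73*s^3/4 - 31*s^2/4 + 69*s/4 + 9/2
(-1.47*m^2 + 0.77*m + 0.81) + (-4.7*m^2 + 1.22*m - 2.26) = -6.17*m^2 + 1.99*m - 1.45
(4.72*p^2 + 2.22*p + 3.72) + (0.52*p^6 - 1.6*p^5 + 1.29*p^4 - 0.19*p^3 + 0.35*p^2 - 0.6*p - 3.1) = 0.52*p^6 - 1.6*p^5 + 1.29*p^4 - 0.19*p^3 + 5.07*p^2 + 1.62*p + 0.62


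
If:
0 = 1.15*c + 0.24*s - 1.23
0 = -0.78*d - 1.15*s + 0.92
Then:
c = 1.0695652173913 - 0.208695652173913*s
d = 1.17948717948718 - 1.47435897435897*s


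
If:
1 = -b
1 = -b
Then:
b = -1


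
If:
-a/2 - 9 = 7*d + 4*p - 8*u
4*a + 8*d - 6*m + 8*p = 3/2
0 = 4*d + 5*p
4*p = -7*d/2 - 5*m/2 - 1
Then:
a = 97/78 - 464*u/351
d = 800*u/351 - 395/156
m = -32*u/117 - 5/52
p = 79/39 - 640*u/351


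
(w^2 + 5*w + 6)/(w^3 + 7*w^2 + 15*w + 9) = (w + 2)/(w^2 + 4*w + 3)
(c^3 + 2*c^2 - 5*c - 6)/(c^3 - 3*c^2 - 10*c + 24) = (c + 1)/(c - 4)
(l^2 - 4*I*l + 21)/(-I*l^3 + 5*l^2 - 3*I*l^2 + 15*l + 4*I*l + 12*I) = (I*l^2 + 4*l + 21*I)/(l^3 + l^2*(3 + 5*I) + l*(-4 + 15*I) - 12)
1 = 1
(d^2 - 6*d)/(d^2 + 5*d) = (d - 6)/(d + 5)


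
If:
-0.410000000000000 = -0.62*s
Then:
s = 0.66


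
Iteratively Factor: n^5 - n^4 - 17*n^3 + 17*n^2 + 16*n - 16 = (n - 1)*(n^4 - 17*n^2 + 16) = (n - 1)^2*(n^3 + n^2 - 16*n - 16) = (n - 4)*(n - 1)^2*(n^2 + 5*n + 4) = (n - 4)*(n - 1)^2*(n + 4)*(n + 1)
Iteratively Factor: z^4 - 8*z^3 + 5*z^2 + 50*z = (z + 2)*(z^3 - 10*z^2 + 25*z) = (z - 5)*(z + 2)*(z^2 - 5*z) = z*(z - 5)*(z + 2)*(z - 5)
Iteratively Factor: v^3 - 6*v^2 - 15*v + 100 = (v + 4)*(v^2 - 10*v + 25) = (v - 5)*(v + 4)*(v - 5)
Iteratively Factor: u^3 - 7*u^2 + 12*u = (u - 3)*(u^2 - 4*u) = u*(u - 3)*(u - 4)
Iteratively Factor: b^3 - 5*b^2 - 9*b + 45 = (b + 3)*(b^2 - 8*b + 15) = (b - 5)*(b + 3)*(b - 3)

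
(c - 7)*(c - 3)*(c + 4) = c^3 - 6*c^2 - 19*c + 84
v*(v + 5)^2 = v^3 + 10*v^2 + 25*v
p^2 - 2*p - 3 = (p - 3)*(p + 1)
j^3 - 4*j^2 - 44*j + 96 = (j - 8)*(j - 2)*(j + 6)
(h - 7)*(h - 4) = h^2 - 11*h + 28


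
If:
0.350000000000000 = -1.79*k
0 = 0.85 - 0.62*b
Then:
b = 1.37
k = -0.20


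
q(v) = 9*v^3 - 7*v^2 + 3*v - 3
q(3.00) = 186.00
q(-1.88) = -93.18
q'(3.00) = 204.00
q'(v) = 27*v^2 - 14*v + 3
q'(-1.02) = 45.37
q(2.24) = 69.75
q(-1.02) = -22.89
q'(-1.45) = 80.07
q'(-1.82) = 117.91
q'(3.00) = 204.00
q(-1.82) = -85.90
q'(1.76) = 62.00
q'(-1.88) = 124.75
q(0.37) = -2.39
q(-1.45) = -49.51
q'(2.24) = 107.12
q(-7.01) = -3468.26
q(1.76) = 29.66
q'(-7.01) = 1427.92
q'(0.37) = 1.52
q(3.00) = 186.00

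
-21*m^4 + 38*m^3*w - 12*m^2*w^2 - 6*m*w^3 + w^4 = (-7*m + w)*(-m + w)^2*(3*m + w)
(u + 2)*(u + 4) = u^2 + 6*u + 8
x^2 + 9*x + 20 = (x + 4)*(x + 5)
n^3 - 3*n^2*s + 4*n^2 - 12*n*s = n*(n + 4)*(n - 3*s)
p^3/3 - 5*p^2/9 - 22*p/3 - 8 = (p/3 + 1)*(p - 6)*(p + 4/3)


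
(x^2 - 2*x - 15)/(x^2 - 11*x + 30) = (x + 3)/(x - 6)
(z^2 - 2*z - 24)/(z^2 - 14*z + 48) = (z + 4)/(z - 8)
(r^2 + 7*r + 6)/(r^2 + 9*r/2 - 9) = 2*(r + 1)/(2*r - 3)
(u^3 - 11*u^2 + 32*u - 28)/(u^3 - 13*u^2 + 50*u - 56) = (u - 2)/(u - 4)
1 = 1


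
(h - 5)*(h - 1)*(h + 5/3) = h^3 - 13*h^2/3 - 5*h + 25/3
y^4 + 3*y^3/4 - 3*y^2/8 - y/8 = y*(y - 1/2)*(y + 1/4)*(y + 1)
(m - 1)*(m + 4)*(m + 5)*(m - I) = m^4 + 8*m^3 - I*m^3 + 11*m^2 - 8*I*m^2 - 20*m - 11*I*m + 20*I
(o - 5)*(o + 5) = o^2 - 25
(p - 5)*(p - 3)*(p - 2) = p^3 - 10*p^2 + 31*p - 30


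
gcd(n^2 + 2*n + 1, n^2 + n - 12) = 1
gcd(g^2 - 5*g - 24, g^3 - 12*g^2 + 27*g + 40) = g - 8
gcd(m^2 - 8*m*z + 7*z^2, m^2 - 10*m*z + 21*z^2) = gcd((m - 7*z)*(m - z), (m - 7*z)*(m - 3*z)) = -m + 7*z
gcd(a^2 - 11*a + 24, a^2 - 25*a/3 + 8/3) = a - 8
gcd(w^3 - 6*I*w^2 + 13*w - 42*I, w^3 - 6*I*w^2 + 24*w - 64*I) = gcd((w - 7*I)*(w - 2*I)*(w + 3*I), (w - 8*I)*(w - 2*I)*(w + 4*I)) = w - 2*I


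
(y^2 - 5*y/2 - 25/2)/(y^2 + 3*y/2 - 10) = (2*y^2 - 5*y - 25)/(2*y^2 + 3*y - 20)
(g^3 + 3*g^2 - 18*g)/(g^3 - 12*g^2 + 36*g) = (g^2 + 3*g - 18)/(g^2 - 12*g + 36)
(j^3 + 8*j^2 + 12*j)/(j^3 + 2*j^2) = (j + 6)/j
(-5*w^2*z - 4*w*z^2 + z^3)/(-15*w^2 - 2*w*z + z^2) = z*(w + z)/(3*w + z)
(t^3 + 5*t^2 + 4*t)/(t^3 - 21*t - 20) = t/(t - 5)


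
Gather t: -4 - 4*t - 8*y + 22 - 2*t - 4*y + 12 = -6*t - 12*y + 30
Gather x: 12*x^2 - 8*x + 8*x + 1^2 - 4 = 12*x^2 - 3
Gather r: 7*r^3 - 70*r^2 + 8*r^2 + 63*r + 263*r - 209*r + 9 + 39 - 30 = 7*r^3 - 62*r^2 + 117*r + 18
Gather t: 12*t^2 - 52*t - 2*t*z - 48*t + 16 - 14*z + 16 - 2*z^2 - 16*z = 12*t^2 + t*(-2*z - 100) - 2*z^2 - 30*z + 32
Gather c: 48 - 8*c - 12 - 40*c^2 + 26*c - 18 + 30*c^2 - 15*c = -10*c^2 + 3*c + 18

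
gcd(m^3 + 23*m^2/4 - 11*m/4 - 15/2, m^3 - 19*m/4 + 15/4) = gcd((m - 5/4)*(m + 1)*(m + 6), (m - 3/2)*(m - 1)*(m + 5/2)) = 1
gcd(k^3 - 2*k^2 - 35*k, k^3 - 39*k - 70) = k^2 - 2*k - 35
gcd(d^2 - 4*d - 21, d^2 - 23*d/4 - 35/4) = d - 7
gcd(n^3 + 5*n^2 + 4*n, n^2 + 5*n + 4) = n^2 + 5*n + 4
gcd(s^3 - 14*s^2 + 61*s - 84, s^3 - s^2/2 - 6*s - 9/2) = s - 3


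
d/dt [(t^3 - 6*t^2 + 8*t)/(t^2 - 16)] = (t^2 + 8*t - 8)/(t^2 + 8*t + 16)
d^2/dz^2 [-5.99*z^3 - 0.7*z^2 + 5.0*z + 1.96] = -35.94*z - 1.4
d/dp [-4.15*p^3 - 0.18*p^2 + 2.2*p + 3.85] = -12.45*p^2 - 0.36*p + 2.2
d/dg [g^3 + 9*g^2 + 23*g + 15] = 3*g^2 + 18*g + 23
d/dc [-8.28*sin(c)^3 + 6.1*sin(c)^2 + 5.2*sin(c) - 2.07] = (-24.84*sin(c)^2 + 12.2*sin(c) + 5.2)*cos(c)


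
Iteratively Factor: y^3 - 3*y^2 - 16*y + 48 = (y - 4)*(y^2 + y - 12) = (y - 4)*(y - 3)*(y + 4)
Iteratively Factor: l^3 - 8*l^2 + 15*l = (l - 3)*(l^2 - 5*l) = (l - 5)*(l - 3)*(l)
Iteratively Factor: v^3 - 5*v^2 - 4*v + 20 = (v - 2)*(v^2 - 3*v - 10) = (v - 2)*(v + 2)*(v - 5)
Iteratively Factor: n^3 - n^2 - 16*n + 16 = (n - 4)*(n^2 + 3*n - 4) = (n - 4)*(n + 4)*(n - 1)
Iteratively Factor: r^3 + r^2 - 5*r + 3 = (r + 3)*(r^2 - 2*r + 1) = (r - 1)*(r + 3)*(r - 1)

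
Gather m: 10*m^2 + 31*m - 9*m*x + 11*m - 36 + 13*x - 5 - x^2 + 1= 10*m^2 + m*(42 - 9*x) - x^2 + 13*x - 40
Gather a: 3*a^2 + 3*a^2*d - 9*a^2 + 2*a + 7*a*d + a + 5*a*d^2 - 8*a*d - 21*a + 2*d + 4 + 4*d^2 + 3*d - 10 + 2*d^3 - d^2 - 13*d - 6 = a^2*(3*d - 6) + a*(5*d^2 - d - 18) + 2*d^3 + 3*d^2 - 8*d - 12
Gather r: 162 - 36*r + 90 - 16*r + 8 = 260 - 52*r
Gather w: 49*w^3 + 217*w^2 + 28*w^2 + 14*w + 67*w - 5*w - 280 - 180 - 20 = 49*w^3 + 245*w^2 + 76*w - 480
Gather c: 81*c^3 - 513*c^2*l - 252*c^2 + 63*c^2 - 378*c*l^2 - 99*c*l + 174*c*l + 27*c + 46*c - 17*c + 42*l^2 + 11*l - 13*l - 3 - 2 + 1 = 81*c^3 + c^2*(-513*l - 189) + c*(-378*l^2 + 75*l + 56) + 42*l^2 - 2*l - 4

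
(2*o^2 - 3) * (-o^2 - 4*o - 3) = -2*o^4 - 8*o^3 - 3*o^2 + 12*o + 9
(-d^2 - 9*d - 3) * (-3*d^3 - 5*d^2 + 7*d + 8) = 3*d^5 + 32*d^4 + 47*d^3 - 56*d^2 - 93*d - 24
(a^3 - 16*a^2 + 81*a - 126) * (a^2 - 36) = a^5 - 16*a^4 + 45*a^3 + 450*a^2 - 2916*a + 4536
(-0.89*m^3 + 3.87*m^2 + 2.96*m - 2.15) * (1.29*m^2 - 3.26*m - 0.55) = -1.1481*m^5 + 7.8937*m^4 - 8.3083*m^3 - 14.5516*m^2 + 5.381*m + 1.1825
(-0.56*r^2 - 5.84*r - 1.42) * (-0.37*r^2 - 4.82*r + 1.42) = 0.2072*r^4 + 4.86*r^3 + 27.879*r^2 - 1.4484*r - 2.0164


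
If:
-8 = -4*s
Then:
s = 2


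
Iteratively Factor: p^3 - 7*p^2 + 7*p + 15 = (p + 1)*(p^2 - 8*p + 15) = (p - 3)*(p + 1)*(p - 5)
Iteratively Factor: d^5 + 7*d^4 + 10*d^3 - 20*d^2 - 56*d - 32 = (d + 1)*(d^4 + 6*d^3 + 4*d^2 - 24*d - 32) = (d + 1)*(d + 2)*(d^3 + 4*d^2 - 4*d - 16) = (d + 1)*(d + 2)^2*(d^2 + 2*d - 8) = (d - 2)*(d + 1)*(d + 2)^2*(d + 4)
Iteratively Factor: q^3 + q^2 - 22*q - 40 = (q + 4)*(q^2 - 3*q - 10) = (q + 2)*(q + 4)*(q - 5)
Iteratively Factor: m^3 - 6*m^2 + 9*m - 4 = (m - 1)*(m^2 - 5*m + 4) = (m - 1)^2*(m - 4)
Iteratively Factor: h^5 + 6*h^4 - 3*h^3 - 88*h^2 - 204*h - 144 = (h + 2)*(h^4 + 4*h^3 - 11*h^2 - 66*h - 72) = (h - 4)*(h + 2)*(h^3 + 8*h^2 + 21*h + 18) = (h - 4)*(h + 2)*(h + 3)*(h^2 + 5*h + 6) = (h - 4)*(h + 2)*(h + 3)^2*(h + 2)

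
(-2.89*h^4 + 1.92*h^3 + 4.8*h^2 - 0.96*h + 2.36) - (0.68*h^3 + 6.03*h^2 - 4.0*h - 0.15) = -2.89*h^4 + 1.24*h^3 - 1.23*h^2 + 3.04*h + 2.51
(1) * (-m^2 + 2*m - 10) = -m^2 + 2*m - 10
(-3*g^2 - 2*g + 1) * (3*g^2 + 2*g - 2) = -9*g^4 - 12*g^3 + 5*g^2 + 6*g - 2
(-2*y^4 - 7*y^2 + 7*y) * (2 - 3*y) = 6*y^5 - 4*y^4 + 21*y^3 - 35*y^2 + 14*y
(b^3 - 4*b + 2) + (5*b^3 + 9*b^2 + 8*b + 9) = 6*b^3 + 9*b^2 + 4*b + 11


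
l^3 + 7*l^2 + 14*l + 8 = (l + 1)*(l + 2)*(l + 4)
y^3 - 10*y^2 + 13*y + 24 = (y - 8)*(y - 3)*(y + 1)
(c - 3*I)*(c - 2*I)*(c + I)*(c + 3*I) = c^4 - I*c^3 + 11*c^2 - 9*I*c + 18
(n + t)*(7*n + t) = 7*n^2 + 8*n*t + t^2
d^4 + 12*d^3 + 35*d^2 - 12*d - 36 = (d - 1)*(d + 1)*(d + 6)^2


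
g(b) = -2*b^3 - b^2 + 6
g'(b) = -6*b^2 - 2*b = 2*b*(-3*b - 1)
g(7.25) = -808.72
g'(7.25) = -329.88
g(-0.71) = 6.21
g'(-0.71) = -1.60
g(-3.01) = 51.48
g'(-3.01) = -48.34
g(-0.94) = 6.78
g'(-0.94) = -3.42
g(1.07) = 2.41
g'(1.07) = -9.01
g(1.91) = -11.58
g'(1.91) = -25.71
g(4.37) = -180.00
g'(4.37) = -123.32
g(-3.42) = 74.31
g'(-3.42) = -63.34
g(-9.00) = 1383.00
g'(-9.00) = -468.00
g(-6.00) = 402.00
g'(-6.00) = -204.00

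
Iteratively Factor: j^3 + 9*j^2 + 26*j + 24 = (j + 4)*(j^2 + 5*j + 6) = (j + 2)*(j + 4)*(j + 3)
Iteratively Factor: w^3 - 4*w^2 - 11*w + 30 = (w + 3)*(w^2 - 7*w + 10) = (w - 2)*(w + 3)*(w - 5)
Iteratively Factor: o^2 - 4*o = (o - 4)*(o)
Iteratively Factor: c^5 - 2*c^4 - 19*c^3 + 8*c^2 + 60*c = (c + 2)*(c^4 - 4*c^3 - 11*c^2 + 30*c) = c*(c + 2)*(c^3 - 4*c^2 - 11*c + 30) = c*(c - 2)*(c + 2)*(c^2 - 2*c - 15) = c*(c - 5)*(c - 2)*(c + 2)*(c + 3)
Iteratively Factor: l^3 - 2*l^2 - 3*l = (l)*(l^2 - 2*l - 3) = l*(l + 1)*(l - 3)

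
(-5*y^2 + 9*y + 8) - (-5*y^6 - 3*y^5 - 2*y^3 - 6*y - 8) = 5*y^6 + 3*y^5 + 2*y^3 - 5*y^2 + 15*y + 16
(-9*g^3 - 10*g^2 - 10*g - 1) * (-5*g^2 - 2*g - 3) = 45*g^5 + 68*g^4 + 97*g^3 + 55*g^2 + 32*g + 3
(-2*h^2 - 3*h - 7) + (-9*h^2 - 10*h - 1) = -11*h^2 - 13*h - 8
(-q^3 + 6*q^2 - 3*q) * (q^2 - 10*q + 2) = -q^5 + 16*q^4 - 65*q^3 + 42*q^2 - 6*q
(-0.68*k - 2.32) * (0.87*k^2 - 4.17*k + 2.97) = -0.5916*k^3 + 0.817200000000001*k^2 + 7.6548*k - 6.8904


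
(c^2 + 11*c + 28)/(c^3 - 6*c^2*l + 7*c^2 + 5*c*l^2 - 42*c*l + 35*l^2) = (c + 4)/(c^2 - 6*c*l + 5*l^2)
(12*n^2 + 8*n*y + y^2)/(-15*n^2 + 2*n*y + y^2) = (12*n^2 + 8*n*y + y^2)/(-15*n^2 + 2*n*y + y^2)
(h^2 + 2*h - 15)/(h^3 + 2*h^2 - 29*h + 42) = (h + 5)/(h^2 + 5*h - 14)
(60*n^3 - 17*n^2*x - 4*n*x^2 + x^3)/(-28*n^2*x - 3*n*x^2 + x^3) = (15*n^2 - 8*n*x + x^2)/(x*(-7*n + x))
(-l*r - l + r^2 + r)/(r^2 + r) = (-l + r)/r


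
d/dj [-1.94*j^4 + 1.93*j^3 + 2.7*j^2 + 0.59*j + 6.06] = -7.76*j^3 + 5.79*j^2 + 5.4*j + 0.59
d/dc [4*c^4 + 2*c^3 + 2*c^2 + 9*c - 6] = 16*c^3 + 6*c^2 + 4*c + 9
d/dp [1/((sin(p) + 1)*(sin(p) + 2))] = -(2*sin(p) + 3)*cos(p)/((sin(p) + 1)^2*(sin(p) + 2)^2)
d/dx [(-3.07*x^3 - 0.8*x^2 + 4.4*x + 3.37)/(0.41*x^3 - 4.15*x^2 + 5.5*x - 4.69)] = (13.0685*x^4 - 37.378*x^3 + 52.9098*x^2 + 35.475*x - 39.171)/(0.1681*x^6 - 3.403*x^5 + 21.7325*x^4 - 49.4958*x^3 + 69.177*x^2 - 51.59*x + 21.9961)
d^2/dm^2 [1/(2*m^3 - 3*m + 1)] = 6*(-2*m*(2*m^3 - 3*m + 1) + 3*(2*m^2 - 1)^2)/(2*m^3 - 3*m + 1)^3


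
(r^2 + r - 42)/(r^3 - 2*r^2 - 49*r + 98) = (r - 6)/(r^2 - 9*r + 14)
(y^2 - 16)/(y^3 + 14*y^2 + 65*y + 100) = (y - 4)/(y^2 + 10*y + 25)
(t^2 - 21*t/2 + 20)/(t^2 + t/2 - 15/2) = (t - 8)/(t + 3)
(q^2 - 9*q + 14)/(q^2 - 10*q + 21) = (q - 2)/(q - 3)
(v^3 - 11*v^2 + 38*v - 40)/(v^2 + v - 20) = (v^2 - 7*v + 10)/(v + 5)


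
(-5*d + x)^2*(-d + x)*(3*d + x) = -75*d^4 + 80*d^3*x + 2*d^2*x^2 - 8*d*x^3 + x^4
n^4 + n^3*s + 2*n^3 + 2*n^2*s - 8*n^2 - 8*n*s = n*(n - 2)*(n + 4)*(n + s)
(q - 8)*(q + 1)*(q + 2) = q^3 - 5*q^2 - 22*q - 16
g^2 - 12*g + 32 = (g - 8)*(g - 4)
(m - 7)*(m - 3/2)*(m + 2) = m^3 - 13*m^2/2 - 13*m/2 + 21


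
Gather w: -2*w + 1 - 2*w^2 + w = -2*w^2 - w + 1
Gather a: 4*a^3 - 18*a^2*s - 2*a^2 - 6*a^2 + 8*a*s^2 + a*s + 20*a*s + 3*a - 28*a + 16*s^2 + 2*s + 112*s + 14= 4*a^3 + a^2*(-18*s - 8) + a*(8*s^2 + 21*s - 25) + 16*s^2 + 114*s + 14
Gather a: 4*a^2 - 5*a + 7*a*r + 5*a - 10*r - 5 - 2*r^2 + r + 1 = 4*a^2 + 7*a*r - 2*r^2 - 9*r - 4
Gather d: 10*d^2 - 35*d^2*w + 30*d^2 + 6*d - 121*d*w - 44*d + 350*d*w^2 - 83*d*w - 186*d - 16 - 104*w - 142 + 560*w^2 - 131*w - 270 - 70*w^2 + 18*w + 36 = d^2*(40 - 35*w) + d*(350*w^2 - 204*w - 224) + 490*w^2 - 217*w - 392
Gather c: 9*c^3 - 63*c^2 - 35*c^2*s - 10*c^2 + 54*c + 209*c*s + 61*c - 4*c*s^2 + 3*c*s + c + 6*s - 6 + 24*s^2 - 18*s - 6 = 9*c^3 + c^2*(-35*s - 73) + c*(-4*s^2 + 212*s + 116) + 24*s^2 - 12*s - 12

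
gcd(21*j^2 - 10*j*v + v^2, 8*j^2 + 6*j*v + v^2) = 1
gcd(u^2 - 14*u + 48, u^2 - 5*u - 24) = u - 8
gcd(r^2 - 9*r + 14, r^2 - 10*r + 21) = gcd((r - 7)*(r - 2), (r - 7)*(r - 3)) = r - 7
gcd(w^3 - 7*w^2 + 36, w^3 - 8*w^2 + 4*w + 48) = w^2 - 4*w - 12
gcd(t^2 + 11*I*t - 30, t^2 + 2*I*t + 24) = t + 6*I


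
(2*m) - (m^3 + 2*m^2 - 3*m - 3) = -m^3 - 2*m^2 + 5*m + 3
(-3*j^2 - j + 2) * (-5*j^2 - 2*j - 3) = 15*j^4 + 11*j^3 + j^2 - j - 6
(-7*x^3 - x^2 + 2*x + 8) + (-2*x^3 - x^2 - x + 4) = -9*x^3 - 2*x^2 + x + 12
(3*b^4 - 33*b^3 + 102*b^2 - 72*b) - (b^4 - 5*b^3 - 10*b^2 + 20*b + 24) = 2*b^4 - 28*b^3 + 112*b^2 - 92*b - 24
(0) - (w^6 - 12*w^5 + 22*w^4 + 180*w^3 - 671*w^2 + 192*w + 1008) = -w^6 + 12*w^5 - 22*w^4 - 180*w^3 + 671*w^2 - 192*w - 1008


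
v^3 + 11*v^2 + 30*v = v*(v + 5)*(v + 6)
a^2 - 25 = (a - 5)*(a + 5)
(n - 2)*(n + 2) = n^2 - 4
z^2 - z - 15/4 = (z - 5/2)*(z + 3/2)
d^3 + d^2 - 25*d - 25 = (d - 5)*(d + 1)*(d + 5)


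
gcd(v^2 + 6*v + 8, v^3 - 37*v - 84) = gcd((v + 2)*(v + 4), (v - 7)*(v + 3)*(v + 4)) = v + 4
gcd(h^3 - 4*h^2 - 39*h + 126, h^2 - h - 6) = h - 3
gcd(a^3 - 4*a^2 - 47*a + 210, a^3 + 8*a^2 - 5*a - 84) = a + 7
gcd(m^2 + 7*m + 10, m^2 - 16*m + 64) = 1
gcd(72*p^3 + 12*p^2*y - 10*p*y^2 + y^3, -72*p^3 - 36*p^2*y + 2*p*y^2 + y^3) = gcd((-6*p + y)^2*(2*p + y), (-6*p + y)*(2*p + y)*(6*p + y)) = -12*p^2 - 4*p*y + y^2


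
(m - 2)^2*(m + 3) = m^3 - m^2 - 8*m + 12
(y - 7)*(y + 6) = y^2 - y - 42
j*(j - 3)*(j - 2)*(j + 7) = j^4 + 2*j^3 - 29*j^2 + 42*j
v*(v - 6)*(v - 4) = v^3 - 10*v^2 + 24*v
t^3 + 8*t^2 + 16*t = t*(t + 4)^2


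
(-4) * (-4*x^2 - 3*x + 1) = 16*x^2 + 12*x - 4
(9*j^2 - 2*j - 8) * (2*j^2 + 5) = 18*j^4 - 4*j^3 + 29*j^2 - 10*j - 40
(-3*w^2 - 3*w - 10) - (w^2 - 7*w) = -4*w^2 + 4*w - 10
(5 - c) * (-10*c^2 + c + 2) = 10*c^3 - 51*c^2 + 3*c + 10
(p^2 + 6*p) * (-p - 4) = -p^3 - 10*p^2 - 24*p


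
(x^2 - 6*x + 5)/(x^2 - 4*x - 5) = (x - 1)/(x + 1)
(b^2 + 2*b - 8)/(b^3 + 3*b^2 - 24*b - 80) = (b - 2)/(b^2 - b - 20)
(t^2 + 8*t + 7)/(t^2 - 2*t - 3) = (t + 7)/(t - 3)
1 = 1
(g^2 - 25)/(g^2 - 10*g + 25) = (g + 5)/(g - 5)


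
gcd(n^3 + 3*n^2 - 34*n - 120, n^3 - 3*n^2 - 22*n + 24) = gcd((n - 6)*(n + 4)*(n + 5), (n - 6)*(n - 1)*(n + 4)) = n^2 - 2*n - 24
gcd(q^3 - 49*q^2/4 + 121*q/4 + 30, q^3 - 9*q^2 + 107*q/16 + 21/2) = q^2 - 29*q/4 - 6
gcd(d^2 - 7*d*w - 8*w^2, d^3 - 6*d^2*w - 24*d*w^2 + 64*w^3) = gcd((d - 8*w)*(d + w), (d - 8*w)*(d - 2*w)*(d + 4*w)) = -d + 8*w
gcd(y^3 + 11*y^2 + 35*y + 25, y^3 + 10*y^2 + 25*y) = y^2 + 10*y + 25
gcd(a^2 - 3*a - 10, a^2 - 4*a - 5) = a - 5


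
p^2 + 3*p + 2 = (p + 1)*(p + 2)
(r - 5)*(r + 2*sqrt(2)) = r^2 - 5*r + 2*sqrt(2)*r - 10*sqrt(2)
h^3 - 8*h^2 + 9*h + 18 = (h - 6)*(h - 3)*(h + 1)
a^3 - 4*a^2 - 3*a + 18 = (a - 3)^2*(a + 2)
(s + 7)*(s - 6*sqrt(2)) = s^2 - 6*sqrt(2)*s + 7*s - 42*sqrt(2)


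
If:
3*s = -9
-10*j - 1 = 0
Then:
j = -1/10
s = -3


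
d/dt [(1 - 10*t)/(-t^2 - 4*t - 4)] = 2*(11 - 5*t)/(t^3 + 6*t^2 + 12*t + 8)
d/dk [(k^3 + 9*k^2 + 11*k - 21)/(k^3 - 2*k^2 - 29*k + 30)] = (-11*k^2 - 102*k - 279)/(k^4 - 2*k^3 - 59*k^2 + 60*k + 900)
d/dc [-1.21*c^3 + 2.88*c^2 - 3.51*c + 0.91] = -3.63*c^2 + 5.76*c - 3.51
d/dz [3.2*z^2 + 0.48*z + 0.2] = 6.4*z + 0.48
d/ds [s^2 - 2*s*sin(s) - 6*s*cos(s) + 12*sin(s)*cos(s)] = 6*s*sin(s) - 2*s*cos(s) + 2*s - 2*sin(s) - 6*cos(s) + 12*cos(2*s)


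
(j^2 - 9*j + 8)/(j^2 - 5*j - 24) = (j - 1)/(j + 3)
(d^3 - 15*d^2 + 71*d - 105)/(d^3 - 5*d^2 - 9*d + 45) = (d - 7)/(d + 3)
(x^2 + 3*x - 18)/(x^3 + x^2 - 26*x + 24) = (x - 3)/(x^2 - 5*x + 4)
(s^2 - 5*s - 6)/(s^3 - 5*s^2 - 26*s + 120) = (s + 1)/(s^2 + s - 20)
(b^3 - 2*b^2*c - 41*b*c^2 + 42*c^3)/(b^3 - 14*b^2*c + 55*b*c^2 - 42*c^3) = (b + 6*c)/(b - 6*c)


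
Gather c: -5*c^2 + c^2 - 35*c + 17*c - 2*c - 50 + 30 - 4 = -4*c^2 - 20*c - 24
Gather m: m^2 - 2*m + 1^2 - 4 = m^2 - 2*m - 3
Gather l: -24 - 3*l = -3*l - 24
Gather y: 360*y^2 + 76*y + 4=360*y^2 + 76*y + 4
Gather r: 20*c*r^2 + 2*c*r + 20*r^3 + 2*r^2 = 2*c*r + 20*r^3 + r^2*(20*c + 2)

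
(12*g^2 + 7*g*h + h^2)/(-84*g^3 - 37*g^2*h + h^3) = -1/(7*g - h)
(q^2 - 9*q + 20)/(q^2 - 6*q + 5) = (q - 4)/(q - 1)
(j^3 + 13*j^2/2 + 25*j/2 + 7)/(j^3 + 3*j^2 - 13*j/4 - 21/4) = 2*(j + 2)/(2*j - 3)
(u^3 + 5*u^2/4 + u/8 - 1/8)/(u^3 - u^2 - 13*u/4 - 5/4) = (4*u - 1)/(2*(2*u - 5))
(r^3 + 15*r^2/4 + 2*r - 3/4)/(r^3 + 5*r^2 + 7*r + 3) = (r - 1/4)/(r + 1)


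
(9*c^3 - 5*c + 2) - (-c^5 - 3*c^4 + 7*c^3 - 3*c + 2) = c^5 + 3*c^4 + 2*c^3 - 2*c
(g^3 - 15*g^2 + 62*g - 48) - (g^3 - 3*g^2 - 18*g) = -12*g^2 + 80*g - 48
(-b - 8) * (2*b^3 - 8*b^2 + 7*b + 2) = -2*b^4 - 8*b^3 + 57*b^2 - 58*b - 16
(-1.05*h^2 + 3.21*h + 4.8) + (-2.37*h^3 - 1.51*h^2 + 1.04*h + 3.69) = -2.37*h^3 - 2.56*h^2 + 4.25*h + 8.49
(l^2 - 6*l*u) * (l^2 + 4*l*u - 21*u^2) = l^4 - 2*l^3*u - 45*l^2*u^2 + 126*l*u^3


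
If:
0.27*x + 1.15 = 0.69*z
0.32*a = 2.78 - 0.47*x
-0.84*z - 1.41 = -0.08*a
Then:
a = 15.65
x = -4.74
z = -0.19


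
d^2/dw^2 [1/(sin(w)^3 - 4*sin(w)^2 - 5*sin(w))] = (-9*sin(w)^2 + 53*sin(w) - 95 - 29/sin(w) + 70/sin(w)^2 + 50/sin(w)^3)/((sin(w) - 5)^3*(sin(w) + 1)^2)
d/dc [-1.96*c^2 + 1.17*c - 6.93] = 1.17 - 3.92*c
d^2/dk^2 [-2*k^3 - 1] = -12*k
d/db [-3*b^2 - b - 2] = -6*b - 1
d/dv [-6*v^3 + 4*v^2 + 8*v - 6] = -18*v^2 + 8*v + 8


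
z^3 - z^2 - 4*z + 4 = (z - 2)*(z - 1)*(z + 2)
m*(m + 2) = m^2 + 2*m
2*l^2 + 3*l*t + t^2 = (l + t)*(2*l + t)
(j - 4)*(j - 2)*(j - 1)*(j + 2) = j^4 - 5*j^3 + 20*j - 16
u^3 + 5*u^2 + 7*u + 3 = (u + 1)^2*(u + 3)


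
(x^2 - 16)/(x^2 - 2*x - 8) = (x + 4)/(x + 2)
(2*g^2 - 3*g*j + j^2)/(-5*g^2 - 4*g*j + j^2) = (-2*g^2 + 3*g*j - j^2)/(5*g^2 + 4*g*j - j^2)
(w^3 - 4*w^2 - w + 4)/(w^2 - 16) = (w^2 - 1)/(w + 4)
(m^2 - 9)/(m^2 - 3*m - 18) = (m - 3)/(m - 6)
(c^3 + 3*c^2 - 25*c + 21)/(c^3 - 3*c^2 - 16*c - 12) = (-c^3 - 3*c^2 + 25*c - 21)/(-c^3 + 3*c^2 + 16*c + 12)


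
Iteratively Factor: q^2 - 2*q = (q)*(q - 2)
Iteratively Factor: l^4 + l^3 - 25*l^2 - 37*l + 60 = (l - 1)*(l^3 + 2*l^2 - 23*l - 60) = (l - 1)*(l + 3)*(l^2 - l - 20) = (l - 5)*(l - 1)*(l + 3)*(l + 4)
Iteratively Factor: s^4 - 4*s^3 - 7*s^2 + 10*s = (s + 2)*(s^3 - 6*s^2 + 5*s) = s*(s + 2)*(s^2 - 6*s + 5) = s*(s - 1)*(s + 2)*(s - 5)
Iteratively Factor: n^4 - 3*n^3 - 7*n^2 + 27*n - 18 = (n - 3)*(n^3 - 7*n + 6) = (n - 3)*(n - 1)*(n^2 + n - 6) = (n - 3)*(n - 1)*(n + 3)*(n - 2)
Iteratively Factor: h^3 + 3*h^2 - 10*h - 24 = (h - 3)*(h^2 + 6*h + 8) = (h - 3)*(h + 2)*(h + 4)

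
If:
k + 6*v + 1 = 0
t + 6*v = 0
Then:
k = -6*v - 1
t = -6*v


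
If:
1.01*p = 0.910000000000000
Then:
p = 0.90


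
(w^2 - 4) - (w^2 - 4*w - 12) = 4*w + 8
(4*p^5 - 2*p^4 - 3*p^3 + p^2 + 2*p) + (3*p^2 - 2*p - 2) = 4*p^5 - 2*p^4 - 3*p^3 + 4*p^2 - 2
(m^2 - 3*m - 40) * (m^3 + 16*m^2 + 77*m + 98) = m^5 + 13*m^4 - 11*m^3 - 773*m^2 - 3374*m - 3920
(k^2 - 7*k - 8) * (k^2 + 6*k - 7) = k^4 - k^3 - 57*k^2 + k + 56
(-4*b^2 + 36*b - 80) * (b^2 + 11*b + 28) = -4*b^4 - 8*b^3 + 204*b^2 + 128*b - 2240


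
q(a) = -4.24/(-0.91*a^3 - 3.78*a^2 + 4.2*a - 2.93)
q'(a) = -4.24*(2.73*a^2 + 7.56*a - 4.2)/(-0.91*a^3 - 3.78*a^2 + 4.2*a - 2.93)^2 = (-11.5752*a^2 - 32.0544*a + 17.808)/(0.91*a^3 + 3.78*a^2 - 4.2*a + 2.93)^2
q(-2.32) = 0.20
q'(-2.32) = 0.06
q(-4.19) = 0.21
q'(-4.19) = -0.13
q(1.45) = 0.56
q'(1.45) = -0.93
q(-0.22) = 1.05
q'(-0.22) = 1.50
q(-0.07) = 1.31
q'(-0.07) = 1.90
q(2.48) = 0.14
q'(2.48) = -0.15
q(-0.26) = 0.99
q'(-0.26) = 1.40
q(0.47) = 2.25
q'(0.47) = 0.05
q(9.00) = 0.00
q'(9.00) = -0.00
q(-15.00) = -0.00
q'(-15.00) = -0.00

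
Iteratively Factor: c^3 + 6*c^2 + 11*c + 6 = (c + 2)*(c^2 + 4*c + 3) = (c + 2)*(c + 3)*(c + 1)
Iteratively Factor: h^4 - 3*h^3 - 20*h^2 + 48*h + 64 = (h - 4)*(h^3 + h^2 - 16*h - 16) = (h - 4)*(h + 4)*(h^2 - 3*h - 4) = (h - 4)*(h + 1)*(h + 4)*(h - 4)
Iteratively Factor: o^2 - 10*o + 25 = (o - 5)*(o - 5)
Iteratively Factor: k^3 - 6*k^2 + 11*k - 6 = (k - 2)*(k^2 - 4*k + 3) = (k - 3)*(k - 2)*(k - 1)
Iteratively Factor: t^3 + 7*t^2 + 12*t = (t + 3)*(t^2 + 4*t) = (t + 3)*(t + 4)*(t)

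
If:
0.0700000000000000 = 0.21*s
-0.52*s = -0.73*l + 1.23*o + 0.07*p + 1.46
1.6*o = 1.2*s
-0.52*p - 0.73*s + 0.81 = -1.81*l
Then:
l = 4.15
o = 0.25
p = 15.53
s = 0.33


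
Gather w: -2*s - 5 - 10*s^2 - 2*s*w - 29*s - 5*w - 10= -10*s^2 - 31*s + w*(-2*s - 5) - 15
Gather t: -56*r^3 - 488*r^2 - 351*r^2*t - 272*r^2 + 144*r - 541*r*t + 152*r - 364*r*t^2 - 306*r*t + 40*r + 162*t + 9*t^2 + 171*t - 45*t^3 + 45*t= -56*r^3 - 760*r^2 + 336*r - 45*t^3 + t^2*(9 - 364*r) + t*(-351*r^2 - 847*r + 378)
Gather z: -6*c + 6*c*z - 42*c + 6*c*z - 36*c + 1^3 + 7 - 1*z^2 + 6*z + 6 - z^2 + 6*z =-84*c - 2*z^2 + z*(12*c + 12) + 14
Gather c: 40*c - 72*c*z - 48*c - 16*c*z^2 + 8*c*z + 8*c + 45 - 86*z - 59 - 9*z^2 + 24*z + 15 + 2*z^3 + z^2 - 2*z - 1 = c*(-16*z^2 - 64*z) + 2*z^3 - 8*z^2 - 64*z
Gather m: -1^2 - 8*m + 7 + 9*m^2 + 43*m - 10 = 9*m^2 + 35*m - 4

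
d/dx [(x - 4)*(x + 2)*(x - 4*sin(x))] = -(x - 4)*(x + 2)*(4*cos(x) - 1) + (x - 4)*(x - 4*sin(x)) + (x + 2)*(x - 4*sin(x))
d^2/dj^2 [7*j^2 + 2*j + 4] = 14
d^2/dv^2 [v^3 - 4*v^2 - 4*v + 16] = 6*v - 8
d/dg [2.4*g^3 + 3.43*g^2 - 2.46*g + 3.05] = 7.2*g^2 + 6.86*g - 2.46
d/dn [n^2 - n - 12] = 2*n - 1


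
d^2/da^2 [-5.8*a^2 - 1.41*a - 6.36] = -11.6000000000000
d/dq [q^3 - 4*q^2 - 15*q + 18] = 3*q^2 - 8*q - 15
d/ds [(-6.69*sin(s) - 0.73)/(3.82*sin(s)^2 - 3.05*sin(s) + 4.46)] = (25.5558*sin(s)^2 + 5.5772*sin(s) - 32.0639)*cos(s)/(14.5924*sin(s)^4 - 23.302*sin(s)^3 + 43.3769*sin(s)^2 - 27.206*sin(s) + 19.8916)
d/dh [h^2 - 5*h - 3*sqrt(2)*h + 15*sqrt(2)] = 2*h - 5 - 3*sqrt(2)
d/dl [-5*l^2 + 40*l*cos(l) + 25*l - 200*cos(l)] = -40*l*sin(l) - 10*l + 200*sin(l) + 40*cos(l) + 25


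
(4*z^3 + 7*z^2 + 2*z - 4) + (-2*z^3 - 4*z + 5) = 2*z^3 + 7*z^2 - 2*z + 1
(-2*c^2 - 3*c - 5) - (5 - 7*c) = -2*c^2 + 4*c - 10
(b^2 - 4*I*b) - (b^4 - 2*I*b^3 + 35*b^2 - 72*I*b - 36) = -b^4 + 2*I*b^3 - 34*b^2 + 68*I*b + 36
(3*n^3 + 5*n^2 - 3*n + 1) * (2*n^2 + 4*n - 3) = 6*n^5 + 22*n^4 + 5*n^3 - 25*n^2 + 13*n - 3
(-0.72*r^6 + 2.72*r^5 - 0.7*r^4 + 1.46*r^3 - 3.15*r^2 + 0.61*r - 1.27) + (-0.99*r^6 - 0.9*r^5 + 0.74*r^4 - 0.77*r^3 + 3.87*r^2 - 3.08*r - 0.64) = -1.71*r^6 + 1.82*r^5 + 0.04*r^4 + 0.69*r^3 + 0.72*r^2 - 2.47*r - 1.91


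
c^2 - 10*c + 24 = (c - 6)*(c - 4)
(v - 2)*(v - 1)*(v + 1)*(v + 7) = v^4 + 5*v^3 - 15*v^2 - 5*v + 14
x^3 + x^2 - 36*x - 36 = (x - 6)*(x + 1)*(x + 6)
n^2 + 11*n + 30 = (n + 5)*(n + 6)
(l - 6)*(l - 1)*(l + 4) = l^3 - 3*l^2 - 22*l + 24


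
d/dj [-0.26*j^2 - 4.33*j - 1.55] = -0.52*j - 4.33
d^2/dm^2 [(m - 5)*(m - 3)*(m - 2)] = 6*m - 20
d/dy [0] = 0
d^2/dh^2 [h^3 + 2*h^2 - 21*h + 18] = 6*h + 4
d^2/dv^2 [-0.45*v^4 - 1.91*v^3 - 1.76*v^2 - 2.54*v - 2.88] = -5.4*v^2 - 11.46*v - 3.52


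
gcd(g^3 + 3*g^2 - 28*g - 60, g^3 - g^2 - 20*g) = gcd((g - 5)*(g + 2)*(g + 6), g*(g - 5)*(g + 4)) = g - 5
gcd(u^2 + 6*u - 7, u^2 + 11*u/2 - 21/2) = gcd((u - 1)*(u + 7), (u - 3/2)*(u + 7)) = u + 7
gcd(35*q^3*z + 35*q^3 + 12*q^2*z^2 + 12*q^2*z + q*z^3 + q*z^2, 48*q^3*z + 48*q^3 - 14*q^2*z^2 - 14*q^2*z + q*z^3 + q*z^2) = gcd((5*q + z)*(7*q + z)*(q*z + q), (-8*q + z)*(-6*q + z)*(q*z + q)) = q*z + q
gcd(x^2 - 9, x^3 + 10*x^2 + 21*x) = x + 3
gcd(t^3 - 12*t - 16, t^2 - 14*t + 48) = 1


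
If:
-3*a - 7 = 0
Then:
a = -7/3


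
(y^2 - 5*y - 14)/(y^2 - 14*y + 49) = (y + 2)/(y - 7)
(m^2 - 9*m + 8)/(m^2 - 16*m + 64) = (m - 1)/(m - 8)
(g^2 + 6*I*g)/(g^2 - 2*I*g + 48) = g/(g - 8*I)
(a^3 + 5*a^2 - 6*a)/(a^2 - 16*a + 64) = a*(a^2 + 5*a - 6)/(a^2 - 16*a + 64)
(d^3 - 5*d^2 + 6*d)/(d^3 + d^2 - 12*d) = (d - 2)/(d + 4)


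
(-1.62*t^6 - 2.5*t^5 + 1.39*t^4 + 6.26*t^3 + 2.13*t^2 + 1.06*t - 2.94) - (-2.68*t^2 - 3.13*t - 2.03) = -1.62*t^6 - 2.5*t^5 + 1.39*t^4 + 6.26*t^3 + 4.81*t^2 + 4.19*t - 0.91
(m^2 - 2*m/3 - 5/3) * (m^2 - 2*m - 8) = m^4 - 8*m^3/3 - 25*m^2/3 + 26*m/3 + 40/3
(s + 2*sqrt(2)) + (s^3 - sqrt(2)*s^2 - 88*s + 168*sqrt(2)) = s^3 - sqrt(2)*s^2 - 87*s + 170*sqrt(2)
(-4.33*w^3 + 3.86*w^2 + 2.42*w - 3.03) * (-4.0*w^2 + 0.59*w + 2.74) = 17.32*w^5 - 17.9947*w^4 - 19.2668*w^3 + 24.1242*w^2 + 4.8431*w - 8.3022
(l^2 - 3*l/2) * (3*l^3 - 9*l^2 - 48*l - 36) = 3*l^5 - 27*l^4/2 - 69*l^3/2 + 36*l^2 + 54*l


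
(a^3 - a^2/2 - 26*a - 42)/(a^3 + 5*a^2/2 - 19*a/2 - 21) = (a - 6)/(a - 3)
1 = 1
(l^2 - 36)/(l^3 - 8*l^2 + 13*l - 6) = (l + 6)/(l^2 - 2*l + 1)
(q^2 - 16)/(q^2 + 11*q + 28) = (q - 4)/(q + 7)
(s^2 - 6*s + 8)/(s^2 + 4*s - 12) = (s - 4)/(s + 6)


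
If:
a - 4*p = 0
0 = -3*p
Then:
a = 0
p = 0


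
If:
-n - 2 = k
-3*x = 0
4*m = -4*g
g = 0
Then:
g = 0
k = -n - 2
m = 0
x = 0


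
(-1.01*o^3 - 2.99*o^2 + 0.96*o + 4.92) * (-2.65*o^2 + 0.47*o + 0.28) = 2.6765*o^5 + 7.4488*o^4 - 4.2321*o^3 - 13.424*o^2 + 2.5812*o + 1.3776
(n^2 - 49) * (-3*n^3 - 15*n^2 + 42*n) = -3*n^5 - 15*n^4 + 189*n^3 + 735*n^2 - 2058*n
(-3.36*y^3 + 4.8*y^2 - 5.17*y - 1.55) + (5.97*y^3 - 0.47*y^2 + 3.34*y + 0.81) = 2.61*y^3 + 4.33*y^2 - 1.83*y - 0.74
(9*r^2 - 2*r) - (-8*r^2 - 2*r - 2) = 17*r^2 + 2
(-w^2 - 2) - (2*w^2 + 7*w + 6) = -3*w^2 - 7*w - 8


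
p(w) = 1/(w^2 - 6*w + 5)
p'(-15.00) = 0.00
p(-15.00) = 0.00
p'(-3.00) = 0.01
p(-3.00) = 0.03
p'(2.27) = 0.12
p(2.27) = -0.29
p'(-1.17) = 0.05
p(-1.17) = 0.07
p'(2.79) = 0.03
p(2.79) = -0.25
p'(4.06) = -0.26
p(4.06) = -0.35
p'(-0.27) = 0.15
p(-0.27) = 0.15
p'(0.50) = 0.99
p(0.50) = 0.44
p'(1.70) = 0.49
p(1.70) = -0.43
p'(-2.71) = 0.01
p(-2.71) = 0.03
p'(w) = (6 - 2*w)/(w^2 - 6*w + 5)^2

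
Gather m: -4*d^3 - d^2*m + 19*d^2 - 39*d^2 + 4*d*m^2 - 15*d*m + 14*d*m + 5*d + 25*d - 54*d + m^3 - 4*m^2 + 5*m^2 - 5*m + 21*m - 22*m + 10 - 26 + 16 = -4*d^3 - 20*d^2 - 24*d + m^3 + m^2*(4*d + 1) + m*(-d^2 - d - 6)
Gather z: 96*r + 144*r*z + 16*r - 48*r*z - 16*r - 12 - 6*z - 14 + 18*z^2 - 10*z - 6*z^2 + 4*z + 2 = 96*r + 12*z^2 + z*(96*r - 12) - 24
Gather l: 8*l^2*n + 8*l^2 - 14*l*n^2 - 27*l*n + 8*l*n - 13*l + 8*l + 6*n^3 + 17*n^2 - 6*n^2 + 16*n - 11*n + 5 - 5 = l^2*(8*n + 8) + l*(-14*n^2 - 19*n - 5) + 6*n^3 + 11*n^2 + 5*n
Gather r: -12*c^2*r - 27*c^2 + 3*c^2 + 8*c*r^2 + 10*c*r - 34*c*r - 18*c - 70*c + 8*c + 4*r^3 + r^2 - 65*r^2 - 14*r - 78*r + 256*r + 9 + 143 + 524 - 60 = -24*c^2 - 80*c + 4*r^3 + r^2*(8*c - 64) + r*(-12*c^2 - 24*c + 164) + 616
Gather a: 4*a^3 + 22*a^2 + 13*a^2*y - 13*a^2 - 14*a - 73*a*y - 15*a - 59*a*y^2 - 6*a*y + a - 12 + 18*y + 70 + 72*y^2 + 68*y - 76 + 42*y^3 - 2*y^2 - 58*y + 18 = 4*a^3 + a^2*(13*y + 9) + a*(-59*y^2 - 79*y - 28) + 42*y^3 + 70*y^2 + 28*y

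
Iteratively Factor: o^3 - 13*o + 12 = (o + 4)*(o^2 - 4*o + 3) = (o - 3)*(o + 4)*(o - 1)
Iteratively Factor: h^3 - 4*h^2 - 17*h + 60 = (h - 3)*(h^2 - h - 20) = (h - 5)*(h - 3)*(h + 4)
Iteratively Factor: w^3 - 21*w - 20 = (w - 5)*(w^2 + 5*w + 4) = (w - 5)*(w + 4)*(w + 1)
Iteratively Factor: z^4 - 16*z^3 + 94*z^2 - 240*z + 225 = (z - 3)*(z^3 - 13*z^2 + 55*z - 75) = (z - 3)^2*(z^2 - 10*z + 25) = (z - 5)*(z - 3)^2*(z - 5)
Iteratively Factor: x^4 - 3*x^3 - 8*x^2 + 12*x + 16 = (x + 1)*(x^3 - 4*x^2 - 4*x + 16) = (x - 4)*(x + 1)*(x^2 - 4) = (x - 4)*(x - 2)*(x + 1)*(x + 2)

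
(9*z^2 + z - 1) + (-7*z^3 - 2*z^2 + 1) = -7*z^3 + 7*z^2 + z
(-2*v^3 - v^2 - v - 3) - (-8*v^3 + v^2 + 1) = 6*v^3 - 2*v^2 - v - 4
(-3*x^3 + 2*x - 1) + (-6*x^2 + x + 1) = -3*x^3 - 6*x^2 + 3*x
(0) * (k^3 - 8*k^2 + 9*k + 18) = 0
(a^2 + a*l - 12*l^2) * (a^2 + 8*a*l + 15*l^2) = a^4 + 9*a^3*l + 11*a^2*l^2 - 81*a*l^3 - 180*l^4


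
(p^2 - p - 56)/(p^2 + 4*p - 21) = (p - 8)/(p - 3)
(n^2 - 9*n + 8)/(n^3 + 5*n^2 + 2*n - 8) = (n - 8)/(n^2 + 6*n + 8)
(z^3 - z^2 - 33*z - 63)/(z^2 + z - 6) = (z^2 - 4*z - 21)/(z - 2)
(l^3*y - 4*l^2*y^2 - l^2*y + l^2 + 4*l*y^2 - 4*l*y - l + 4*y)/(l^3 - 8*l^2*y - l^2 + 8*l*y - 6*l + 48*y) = (l^3*y - 4*l^2*y^2 - l^2*y + l^2 + 4*l*y^2 - 4*l*y - l + 4*y)/(l^3 - 8*l^2*y - l^2 + 8*l*y - 6*l + 48*y)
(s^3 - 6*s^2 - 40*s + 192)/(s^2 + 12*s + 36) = (s^2 - 12*s + 32)/(s + 6)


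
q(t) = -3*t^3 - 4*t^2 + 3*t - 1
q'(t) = -9*t^2 - 8*t + 3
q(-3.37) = 58.28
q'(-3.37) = -72.25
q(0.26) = -0.54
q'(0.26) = 0.31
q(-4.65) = 200.19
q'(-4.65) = -154.40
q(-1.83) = -1.50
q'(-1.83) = -12.50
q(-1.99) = 0.83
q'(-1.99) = -16.72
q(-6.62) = 674.19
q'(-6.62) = -338.46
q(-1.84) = -1.37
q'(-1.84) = -12.75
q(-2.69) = 20.38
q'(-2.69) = -40.60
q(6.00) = -775.00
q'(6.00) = -369.00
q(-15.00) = 9179.00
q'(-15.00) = -1902.00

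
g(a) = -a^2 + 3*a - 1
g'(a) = 3 - 2*a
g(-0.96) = -4.80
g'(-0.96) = 4.92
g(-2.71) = -16.47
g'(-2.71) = 8.42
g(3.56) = -2.99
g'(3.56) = -4.12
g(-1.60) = -8.36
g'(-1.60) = 6.20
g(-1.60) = -8.36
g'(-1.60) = 6.20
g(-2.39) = -13.88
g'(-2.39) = 7.78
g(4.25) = -6.31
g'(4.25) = -5.50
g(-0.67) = -3.46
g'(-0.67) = 4.34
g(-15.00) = -271.00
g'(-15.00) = 33.00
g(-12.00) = -181.00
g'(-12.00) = 27.00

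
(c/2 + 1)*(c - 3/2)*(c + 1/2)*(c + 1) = c^4/2 + c^3 - 7*c^2/8 - 17*c/8 - 3/4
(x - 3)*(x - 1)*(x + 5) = x^3 + x^2 - 17*x + 15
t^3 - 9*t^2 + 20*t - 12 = (t - 6)*(t - 2)*(t - 1)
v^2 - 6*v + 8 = (v - 4)*(v - 2)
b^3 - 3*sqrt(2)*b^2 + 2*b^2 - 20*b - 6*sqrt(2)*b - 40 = (b + 2)*(b - 5*sqrt(2))*(b + 2*sqrt(2))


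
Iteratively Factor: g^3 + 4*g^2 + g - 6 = (g - 1)*(g^2 + 5*g + 6) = (g - 1)*(g + 3)*(g + 2)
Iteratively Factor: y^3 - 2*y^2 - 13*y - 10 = (y + 2)*(y^2 - 4*y - 5) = (y - 5)*(y + 2)*(y + 1)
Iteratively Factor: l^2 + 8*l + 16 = (l + 4)*(l + 4)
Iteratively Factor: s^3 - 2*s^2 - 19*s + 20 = (s + 4)*(s^2 - 6*s + 5) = (s - 5)*(s + 4)*(s - 1)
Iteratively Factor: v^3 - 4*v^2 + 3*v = (v)*(v^2 - 4*v + 3) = v*(v - 3)*(v - 1)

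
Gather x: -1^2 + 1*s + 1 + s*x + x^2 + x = s + x^2 + x*(s + 1)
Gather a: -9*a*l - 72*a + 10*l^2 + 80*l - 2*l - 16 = a*(-9*l - 72) + 10*l^2 + 78*l - 16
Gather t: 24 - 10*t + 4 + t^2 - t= t^2 - 11*t + 28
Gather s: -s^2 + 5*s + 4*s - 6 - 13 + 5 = -s^2 + 9*s - 14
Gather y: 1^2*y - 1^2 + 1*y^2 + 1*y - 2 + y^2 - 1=2*y^2 + 2*y - 4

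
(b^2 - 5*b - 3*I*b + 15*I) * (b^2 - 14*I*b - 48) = b^4 - 5*b^3 - 17*I*b^3 - 90*b^2 + 85*I*b^2 + 450*b + 144*I*b - 720*I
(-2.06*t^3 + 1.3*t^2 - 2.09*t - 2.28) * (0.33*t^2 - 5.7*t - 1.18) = -0.6798*t^5 + 12.171*t^4 - 5.6689*t^3 + 9.6266*t^2 + 15.4622*t + 2.6904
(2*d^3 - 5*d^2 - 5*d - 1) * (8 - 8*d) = -16*d^4 + 56*d^3 - 32*d - 8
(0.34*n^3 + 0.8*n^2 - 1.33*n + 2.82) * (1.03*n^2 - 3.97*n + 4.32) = 0.3502*n^5 - 0.5258*n^4 - 3.0771*n^3 + 11.6407*n^2 - 16.941*n + 12.1824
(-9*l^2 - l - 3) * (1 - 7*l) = 63*l^3 - 2*l^2 + 20*l - 3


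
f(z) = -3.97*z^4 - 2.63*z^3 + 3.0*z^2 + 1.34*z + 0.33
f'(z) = -15.88*z^3 - 7.89*z^2 + 6.0*z + 1.34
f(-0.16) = 0.20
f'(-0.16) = 0.24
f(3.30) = -527.90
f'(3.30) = -635.46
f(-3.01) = -230.68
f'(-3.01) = 344.86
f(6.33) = -6911.95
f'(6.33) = -4304.57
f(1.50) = -19.88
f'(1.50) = -61.01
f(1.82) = -46.71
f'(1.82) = -109.61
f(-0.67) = 0.77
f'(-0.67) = -1.45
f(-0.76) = 0.87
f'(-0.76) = -0.81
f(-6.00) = -4476.75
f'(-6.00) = 3111.38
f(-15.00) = -191449.77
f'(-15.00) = 51731.09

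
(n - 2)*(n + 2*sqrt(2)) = n^2 - 2*n + 2*sqrt(2)*n - 4*sqrt(2)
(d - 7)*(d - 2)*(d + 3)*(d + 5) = d^4 - d^3 - 43*d^2 - 23*d + 210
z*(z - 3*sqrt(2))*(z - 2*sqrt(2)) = z^3 - 5*sqrt(2)*z^2 + 12*z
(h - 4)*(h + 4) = h^2 - 16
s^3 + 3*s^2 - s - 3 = (s - 1)*(s + 1)*(s + 3)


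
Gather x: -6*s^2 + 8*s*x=-6*s^2 + 8*s*x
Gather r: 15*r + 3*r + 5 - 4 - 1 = 18*r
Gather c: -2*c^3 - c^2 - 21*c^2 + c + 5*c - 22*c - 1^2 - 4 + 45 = -2*c^3 - 22*c^2 - 16*c + 40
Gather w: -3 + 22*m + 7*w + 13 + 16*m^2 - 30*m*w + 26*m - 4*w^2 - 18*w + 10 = 16*m^2 + 48*m - 4*w^2 + w*(-30*m - 11) + 20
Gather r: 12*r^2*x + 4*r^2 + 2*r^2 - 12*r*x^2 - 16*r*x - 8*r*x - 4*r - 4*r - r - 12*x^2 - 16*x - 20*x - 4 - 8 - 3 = r^2*(12*x + 6) + r*(-12*x^2 - 24*x - 9) - 12*x^2 - 36*x - 15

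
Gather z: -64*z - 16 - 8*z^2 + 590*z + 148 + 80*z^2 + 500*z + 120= 72*z^2 + 1026*z + 252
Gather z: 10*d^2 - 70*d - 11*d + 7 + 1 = 10*d^2 - 81*d + 8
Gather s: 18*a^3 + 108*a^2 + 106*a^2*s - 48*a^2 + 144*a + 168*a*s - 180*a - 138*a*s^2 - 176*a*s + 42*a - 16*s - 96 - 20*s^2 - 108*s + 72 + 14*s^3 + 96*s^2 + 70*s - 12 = 18*a^3 + 60*a^2 + 6*a + 14*s^3 + s^2*(76 - 138*a) + s*(106*a^2 - 8*a - 54) - 36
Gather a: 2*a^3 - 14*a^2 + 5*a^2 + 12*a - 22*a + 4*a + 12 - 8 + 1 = 2*a^3 - 9*a^2 - 6*a + 5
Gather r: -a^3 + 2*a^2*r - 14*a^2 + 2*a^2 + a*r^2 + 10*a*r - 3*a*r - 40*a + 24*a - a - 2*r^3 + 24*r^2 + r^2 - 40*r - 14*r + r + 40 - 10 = -a^3 - 12*a^2 - 17*a - 2*r^3 + r^2*(a + 25) + r*(2*a^2 + 7*a - 53) + 30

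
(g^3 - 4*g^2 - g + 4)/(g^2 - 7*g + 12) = (g^2 - 1)/(g - 3)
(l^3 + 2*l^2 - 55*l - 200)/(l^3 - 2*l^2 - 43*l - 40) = (l + 5)/(l + 1)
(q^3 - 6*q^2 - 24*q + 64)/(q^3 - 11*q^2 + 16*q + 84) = (q^3 - 6*q^2 - 24*q + 64)/(q^3 - 11*q^2 + 16*q + 84)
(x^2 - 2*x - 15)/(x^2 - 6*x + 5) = (x + 3)/(x - 1)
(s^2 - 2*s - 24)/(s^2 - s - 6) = (-s^2 + 2*s + 24)/(-s^2 + s + 6)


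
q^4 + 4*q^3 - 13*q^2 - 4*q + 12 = (q - 2)*(q - 1)*(q + 1)*(q + 6)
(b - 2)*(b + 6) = b^2 + 4*b - 12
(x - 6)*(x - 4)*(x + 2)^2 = x^4 - 6*x^3 - 12*x^2 + 56*x + 96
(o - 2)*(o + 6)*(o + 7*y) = o^3 + 7*o^2*y + 4*o^2 + 28*o*y - 12*o - 84*y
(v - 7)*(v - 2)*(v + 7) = v^3 - 2*v^2 - 49*v + 98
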